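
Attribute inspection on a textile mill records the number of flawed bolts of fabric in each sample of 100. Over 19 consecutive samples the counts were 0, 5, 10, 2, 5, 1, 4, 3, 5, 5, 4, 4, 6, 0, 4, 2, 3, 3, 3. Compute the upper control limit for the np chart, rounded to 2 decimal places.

p̄ = Σdᵢ / (k·n) = 69 / (19 × 100) = 0.03632
UCL = np̄ + 3·√(np̄(1−p̄)) = 3.6316 + 3 × √(3.6316×0.96368) = 3.6316 + 3 × 1.8707 = 9.2438

9.24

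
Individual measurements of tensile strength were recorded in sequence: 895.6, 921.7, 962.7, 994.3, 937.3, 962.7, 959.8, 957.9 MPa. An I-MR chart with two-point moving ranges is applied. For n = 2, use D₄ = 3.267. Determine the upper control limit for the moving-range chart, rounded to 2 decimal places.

Moving ranges: 26.1, 41.0, 31.6, 57.0, 25.4, 2.9, 1.9; M̄R̄ = 185.9000 / 7 = 26.5571
UCL_MR = D₄·M̄R̄ = 3.267 × 26.5571 = 86.7622

86.76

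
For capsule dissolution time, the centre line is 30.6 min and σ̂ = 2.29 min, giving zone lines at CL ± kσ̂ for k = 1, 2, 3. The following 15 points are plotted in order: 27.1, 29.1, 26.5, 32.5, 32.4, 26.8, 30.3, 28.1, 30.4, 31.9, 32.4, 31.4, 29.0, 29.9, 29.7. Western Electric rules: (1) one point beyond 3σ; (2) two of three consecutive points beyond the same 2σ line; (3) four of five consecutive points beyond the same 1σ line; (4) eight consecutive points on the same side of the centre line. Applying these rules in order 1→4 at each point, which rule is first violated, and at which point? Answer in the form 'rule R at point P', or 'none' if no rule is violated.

none

Zone of each point (C = within 1σ̂, B = 1σ̂–2σ̂, A = 2σ̂–3σ̂, * = beyond 3σ̂; sign = side of CL): 1:-B, 2:-C, 3:-B, 4:+C, 5:+C, 6:-B, 7:-C, 8:-B, 9:-C, 10:+C, 11:+C, 12:+C, 13:-C, 14:-C, 15:-C
No rule fires across all 15 points.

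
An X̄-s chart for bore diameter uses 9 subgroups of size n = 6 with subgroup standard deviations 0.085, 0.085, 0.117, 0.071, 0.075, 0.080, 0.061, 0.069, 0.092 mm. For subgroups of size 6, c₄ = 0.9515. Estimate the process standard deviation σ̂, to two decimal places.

0.09

s̄ = (0.085 + 0.085 + 0.117 + 0.071 + 0.075 + 0.080 + 0.061 + 0.069 + 0.092) / 9 = 0.0817
σ̂ = s̄ / c₄ = 0.0817 / 0.9515 = 0.0858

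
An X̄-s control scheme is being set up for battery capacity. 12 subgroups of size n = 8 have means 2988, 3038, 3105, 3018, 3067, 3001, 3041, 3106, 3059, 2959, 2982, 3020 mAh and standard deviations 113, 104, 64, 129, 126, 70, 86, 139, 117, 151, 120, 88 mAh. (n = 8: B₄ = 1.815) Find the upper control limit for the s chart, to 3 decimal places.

s̄ = (113 + 104 + 64 + 129 + 126 + 70 + 86 + 139 + 117 + 151 + 120 + 88) / 12 = 108.9167
UCL_s = B₄·s̄ = 1.815 × 108.9167 = 197.6838

197.684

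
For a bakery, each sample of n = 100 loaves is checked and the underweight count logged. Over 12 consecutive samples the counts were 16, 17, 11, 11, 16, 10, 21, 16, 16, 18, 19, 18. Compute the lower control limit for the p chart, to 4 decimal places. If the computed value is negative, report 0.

p̄ = Σdᵢ / (k·n) = 189 / (12 × 100) = 0.15750
LCL = p̄ − 3·√(p̄(1−p̄)/n) = 0.15750 − 3 × 0.03643 = 0.04822

0.0482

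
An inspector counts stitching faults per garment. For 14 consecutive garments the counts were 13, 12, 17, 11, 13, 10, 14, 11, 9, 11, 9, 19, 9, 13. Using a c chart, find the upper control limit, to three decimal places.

c̄ = (13 + 12 + 17 + 11 + 13 + 10 + 14 + 11 + 9 + 11 + 9 + 19 + 9 + 13) / 14 = 171 / 14 = 12.2143
UCL = c̄ + 3√c̄ = 12.2143 + 3 × √12.2143 = 12.2143 + 3 × 3.4949 = 22.6990

22.699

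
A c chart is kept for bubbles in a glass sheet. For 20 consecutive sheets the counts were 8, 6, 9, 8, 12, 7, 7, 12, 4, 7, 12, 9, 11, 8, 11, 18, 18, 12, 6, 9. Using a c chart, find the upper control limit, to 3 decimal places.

19.043

c̄ = (8 + 6 + 9 + 8 + 12 + 7 + 7 + 12 + 4 + 7 + 12 + 9 + 11 + 8 + 11 + 18 + 18 + 12 + 6 + 9) / 20 = 194 / 20 = 9.7000
UCL = c̄ + 3√c̄ = 9.7000 + 3 × √9.7000 = 9.7000 + 3 × 3.1145 = 19.0434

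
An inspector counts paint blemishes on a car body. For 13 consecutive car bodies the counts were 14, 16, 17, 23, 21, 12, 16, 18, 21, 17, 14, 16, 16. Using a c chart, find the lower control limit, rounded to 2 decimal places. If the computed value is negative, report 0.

4.63

c̄ = (14 + 16 + 17 + 23 + 21 + 12 + 16 + 18 + 21 + 17 + 14 + 16 + 16) / 13 = 221 / 13 = 17.0000
LCL = c̄ − 3√c̄ = 17.0000 − 3 × 4.1231 = 4.6307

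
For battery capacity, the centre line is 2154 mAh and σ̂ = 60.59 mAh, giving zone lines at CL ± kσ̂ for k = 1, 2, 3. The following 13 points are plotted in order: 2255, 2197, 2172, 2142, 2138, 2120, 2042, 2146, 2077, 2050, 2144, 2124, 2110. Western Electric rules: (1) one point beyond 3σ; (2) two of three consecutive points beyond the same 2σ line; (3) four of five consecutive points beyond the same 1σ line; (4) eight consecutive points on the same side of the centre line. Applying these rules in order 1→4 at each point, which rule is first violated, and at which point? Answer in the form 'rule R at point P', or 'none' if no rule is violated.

Zone of each point (C = within 1σ̂, B = 1σ̂–2σ̂, A = 2σ̂–3σ̂, * = beyond 3σ̂; sign = side of CL): 1:+B, 2:+C, 3:+C, 4:-C, 5:-C, 6:-C, 7:-B, 8:-C, 9:-B, 10:-B, 11:-C, 12:-C, 13:-C
Rule 4 (eight consecutive points on the same side of the centre line) is satisfied at point 11.

rule 4 at point 11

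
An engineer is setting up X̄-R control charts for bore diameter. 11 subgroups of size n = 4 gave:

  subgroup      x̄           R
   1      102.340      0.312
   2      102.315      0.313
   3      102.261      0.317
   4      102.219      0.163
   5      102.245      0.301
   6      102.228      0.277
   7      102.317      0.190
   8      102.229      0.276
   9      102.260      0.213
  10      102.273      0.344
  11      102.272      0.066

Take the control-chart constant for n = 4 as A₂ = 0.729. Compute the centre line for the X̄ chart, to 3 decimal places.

X̄̄ = (102.340 + 102.315 + 102.261 + 102.219 + 102.245 + 102.228 + 102.317 + 102.229 + 102.260 + 102.273 + 102.272) / 11 = 1124.9590 / 11 = 102.2690
CL = X̄̄ = 102.2690

102.269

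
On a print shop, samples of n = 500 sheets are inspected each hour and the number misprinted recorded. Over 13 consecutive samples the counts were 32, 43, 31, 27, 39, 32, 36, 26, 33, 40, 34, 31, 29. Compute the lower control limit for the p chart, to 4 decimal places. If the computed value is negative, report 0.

0.0332

p̄ = Σdᵢ / (k·n) = 433 / (13 × 500) = 0.06662
LCL = p̄ − 3·√(p̄(1−p̄)/n) = 0.06662 − 3 × 0.01115 = 0.03316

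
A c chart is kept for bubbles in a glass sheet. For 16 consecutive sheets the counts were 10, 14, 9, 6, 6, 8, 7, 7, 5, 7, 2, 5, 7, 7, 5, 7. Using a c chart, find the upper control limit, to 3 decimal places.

c̄ = (10 + 14 + 9 + 6 + 6 + 8 + 7 + 7 + 5 + 7 + 2 + 5 + 7 + 7 + 5 + 7) / 16 = 112 / 16 = 7.0000
UCL = c̄ + 3√c̄ = 7.0000 + 3 × √7.0000 = 7.0000 + 3 × 2.6458 = 14.9373

14.937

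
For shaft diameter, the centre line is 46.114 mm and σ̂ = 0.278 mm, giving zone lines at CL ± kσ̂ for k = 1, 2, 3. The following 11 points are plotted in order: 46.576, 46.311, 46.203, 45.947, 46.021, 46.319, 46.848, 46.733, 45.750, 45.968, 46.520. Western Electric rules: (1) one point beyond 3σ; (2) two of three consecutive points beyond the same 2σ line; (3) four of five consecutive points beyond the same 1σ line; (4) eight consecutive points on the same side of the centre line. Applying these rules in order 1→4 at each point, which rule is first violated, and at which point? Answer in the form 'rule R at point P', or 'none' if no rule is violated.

Zone of each point (C = within 1σ̂, B = 1σ̂–2σ̂, A = 2σ̂–3σ̂, * = beyond 3σ̂; sign = side of CL): 1:+B, 2:+C, 3:+C, 4:-C, 5:-C, 6:+C, 7:+A, 8:+A, 9:-B, 10:-C, 11:+B
Rule 2 (two of three consecutive points beyond the same 2σ limit) is satisfied at point 8.

rule 2 at point 8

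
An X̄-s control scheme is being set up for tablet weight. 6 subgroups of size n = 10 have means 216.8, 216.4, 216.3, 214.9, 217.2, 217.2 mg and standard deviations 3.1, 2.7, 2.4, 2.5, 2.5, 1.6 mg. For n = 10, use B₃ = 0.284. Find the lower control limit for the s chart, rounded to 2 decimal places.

0.70

s̄ = (3.1 + 2.7 + 2.4 + 2.5 + 2.5 + 1.6) / 6 = 2.4667
LCL_s = B₃·s̄ = 0.284 × 2.4667 = 0.7005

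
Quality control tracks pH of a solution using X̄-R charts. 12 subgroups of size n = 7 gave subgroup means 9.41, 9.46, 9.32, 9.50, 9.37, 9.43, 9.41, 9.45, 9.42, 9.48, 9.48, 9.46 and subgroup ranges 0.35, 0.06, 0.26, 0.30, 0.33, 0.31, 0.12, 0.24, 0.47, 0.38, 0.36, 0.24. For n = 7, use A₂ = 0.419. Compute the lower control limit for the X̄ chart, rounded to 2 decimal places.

9.31

X̄̄ = (9.41 + 9.46 + 9.32 + 9.50 + 9.37 + 9.43 + 9.41 + 9.45 + 9.42 + 9.48 + 9.48 + 9.46) / 12 = 113.1900 / 12 = 9.4325
R̄ = (0.35 + 0.06 + 0.26 + 0.30 + 0.33 + 0.31 + 0.12 + 0.24 + 0.47 + 0.38 + 0.36 + 0.24) / 12 = 3.4200 / 12 = 0.2850
LCL = X̄̄ − A₂·R̄ = 9.4325 − 0.419 × 0.2850 = 9.3131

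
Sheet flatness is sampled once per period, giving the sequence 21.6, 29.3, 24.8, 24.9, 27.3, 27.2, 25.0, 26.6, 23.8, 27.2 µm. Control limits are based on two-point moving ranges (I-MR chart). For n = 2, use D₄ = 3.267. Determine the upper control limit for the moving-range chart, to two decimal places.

Moving ranges: 7.7, 4.5, 0.1, 2.4, 0.1, 2.2, 1.6, 2.8, 3.4; M̄R̄ = 24.8000 / 9 = 2.7556
UCL_MR = D₄·M̄R̄ = 3.267 × 2.7556 = 9.0024

9.00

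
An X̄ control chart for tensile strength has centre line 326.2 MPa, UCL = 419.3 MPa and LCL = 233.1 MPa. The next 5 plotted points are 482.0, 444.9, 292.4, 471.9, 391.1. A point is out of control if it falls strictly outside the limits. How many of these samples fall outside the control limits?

Compare each point to [233.1, 419.3]: sample 1 = 482.0 > UCL; sample 2 = 444.9 > UCL; sample 4 = 471.9 > UCL.

3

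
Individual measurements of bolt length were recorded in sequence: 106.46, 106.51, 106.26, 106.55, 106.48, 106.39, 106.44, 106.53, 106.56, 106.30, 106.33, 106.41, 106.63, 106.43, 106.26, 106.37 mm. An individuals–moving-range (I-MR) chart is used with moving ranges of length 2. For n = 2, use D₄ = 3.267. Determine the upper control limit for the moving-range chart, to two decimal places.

Moving ranges: 0.05, 0.25, 0.29, 0.07, 0.09, 0.05, 0.09, 0.03, 0.26, 0.03, 0.08, 0.22, 0.20, 0.17, 0.11; M̄R̄ = 1.9900 / 15 = 0.1327
UCL_MR = D₄·M̄R̄ = 3.267 × 0.1327 = 0.4334

0.43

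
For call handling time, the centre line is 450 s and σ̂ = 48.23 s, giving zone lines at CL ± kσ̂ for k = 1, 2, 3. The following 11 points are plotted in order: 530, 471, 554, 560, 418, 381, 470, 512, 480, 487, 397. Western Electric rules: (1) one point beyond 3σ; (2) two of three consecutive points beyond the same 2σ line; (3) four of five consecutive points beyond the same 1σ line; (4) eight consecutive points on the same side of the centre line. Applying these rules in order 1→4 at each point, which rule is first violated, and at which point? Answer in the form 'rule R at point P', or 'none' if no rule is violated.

rule 2 at point 4

Zone of each point (C = within 1σ̂, B = 1σ̂–2σ̂, A = 2σ̂–3σ̂, * = beyond 3σ̂; sign = side of CL): 1:+B, 2:+C, 3:+A, 4:+A, 5:-C, 6:-B, 7:+C, 8:+B, 9:+C, 10:+C, 11:-B
Rule 2 (two of three consecutive points beyond the same 2σ limit) is satisfied at point 4.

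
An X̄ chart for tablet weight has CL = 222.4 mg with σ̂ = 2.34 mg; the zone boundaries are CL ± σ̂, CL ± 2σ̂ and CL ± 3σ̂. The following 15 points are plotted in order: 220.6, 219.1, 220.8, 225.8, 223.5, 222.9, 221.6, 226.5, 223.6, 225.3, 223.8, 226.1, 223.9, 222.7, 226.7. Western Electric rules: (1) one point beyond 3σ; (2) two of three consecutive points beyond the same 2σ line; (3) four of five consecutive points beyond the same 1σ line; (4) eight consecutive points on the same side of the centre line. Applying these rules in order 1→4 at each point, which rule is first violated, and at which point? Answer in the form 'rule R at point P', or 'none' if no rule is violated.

rule 4 at point 15

Zone of each point (C = within 1σ̂, B = 1σ̂–2σ̂, A = 2σ̂–3σ̂, * = beyond 3σ̂; sign = side of CL): 1:-C, 2:-B, 3:-C, 4:+B, 5:+C, 6:+C, 7:-C, 8:+B, 9:+C, 10:+B, 11:+C, 12:+B, 13:+C, 14:+C, 15:+B
Rule 4 (eight consecutive points on the same side of the centre line) is satisfied at point 15.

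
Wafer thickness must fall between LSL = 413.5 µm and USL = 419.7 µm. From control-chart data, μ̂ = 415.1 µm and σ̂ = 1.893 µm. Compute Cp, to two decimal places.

0.55

Cp = (USL − LSL) / (6σ̂) = (419.7 − 413.5) / (6 × 1.893) = 6.2000 / 11.3580 = 0.5459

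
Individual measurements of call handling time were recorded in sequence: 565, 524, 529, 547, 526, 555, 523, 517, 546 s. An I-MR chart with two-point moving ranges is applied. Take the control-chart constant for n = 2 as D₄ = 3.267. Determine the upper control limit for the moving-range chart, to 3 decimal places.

Moving ranges: 41, 5, 18, 21, 29, 32, 6, 29; M̄R̄ = 181.0000 / 8 = 22.6250
UCL_MR = D₄·M̄R̄ = 3.267 × 22.6250 = 73.9159

73.916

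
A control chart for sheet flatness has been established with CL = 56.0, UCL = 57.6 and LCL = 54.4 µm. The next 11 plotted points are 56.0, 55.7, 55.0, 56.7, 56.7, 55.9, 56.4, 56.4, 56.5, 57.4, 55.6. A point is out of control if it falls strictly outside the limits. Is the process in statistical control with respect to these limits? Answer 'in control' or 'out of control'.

All 11 points lie within [54.4, 57.6].

in control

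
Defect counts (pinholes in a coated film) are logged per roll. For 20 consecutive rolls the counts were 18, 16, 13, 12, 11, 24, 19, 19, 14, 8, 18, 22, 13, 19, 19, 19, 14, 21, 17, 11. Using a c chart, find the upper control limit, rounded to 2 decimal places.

28.48

c̄ = (18 + 16 + 13 + 12 + 11 + 24 + 19 + 19 + 14 + 8 + 18 + 22 + 13 + 19 + 19 + 19 + 14 + 21 + 17 + 11) / 20 = 327 / 20 = 16.3500
UCL = c̄ + 3√c̄ = 16.3500 + 3 × √16.3500 = 16.3500 + 3 × 4.0435 = 28.4805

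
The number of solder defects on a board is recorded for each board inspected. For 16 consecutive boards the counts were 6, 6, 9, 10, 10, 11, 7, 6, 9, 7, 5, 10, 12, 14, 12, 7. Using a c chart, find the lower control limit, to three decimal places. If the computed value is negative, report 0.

0.000

c̄ = (6 + 6 + 9 + 10 + 10 + 11 + 7 + 6 + 9 + 7 + 5 + 10 + 12 + 14 + 12 + 7) / 16 = 141 / 16 = 8.8125
LCL = c̄ − 3√c̄ = 8.8125 − 3 × 2.9686 = -0.0933 → 0 (cannot be negative)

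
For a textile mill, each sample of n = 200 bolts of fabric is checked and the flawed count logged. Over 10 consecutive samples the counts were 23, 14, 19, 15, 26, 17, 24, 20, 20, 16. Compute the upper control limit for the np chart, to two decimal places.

p̄ = Σdᵢ / (k·n) = 194 / (10 × 200) = 0.09700
UCL = np̄ + 3·√(np̄(1−p̄)) = 19.4000 + 3 × √(19.4000×0.90300) = 19.4000 + 3 × 4.1855 = 31.9564

31.96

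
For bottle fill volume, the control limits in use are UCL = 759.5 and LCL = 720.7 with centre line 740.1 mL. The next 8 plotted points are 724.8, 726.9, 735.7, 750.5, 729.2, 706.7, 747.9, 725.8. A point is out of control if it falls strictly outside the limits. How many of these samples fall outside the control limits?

Compare each point to [720.7, 759.5]: sample 6 = 706.7 < LCL.

1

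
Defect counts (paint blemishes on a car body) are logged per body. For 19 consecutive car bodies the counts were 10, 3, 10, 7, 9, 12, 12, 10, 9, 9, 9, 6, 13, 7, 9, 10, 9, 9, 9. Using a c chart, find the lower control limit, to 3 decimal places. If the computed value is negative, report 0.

0.026

c̄ = (10 + 3 + 10 + 7 + 9 + 12 + 12 + 10 + 9 + 9 + 9 + 6 + 13 + 7 + 9 + 10 + 9 + 9 + 9) / 19 = 172 / 19 = 9.0526
LCL = c̄ − 3√c̄ = 9.0526 − 3 × 3.0088 = 0.0264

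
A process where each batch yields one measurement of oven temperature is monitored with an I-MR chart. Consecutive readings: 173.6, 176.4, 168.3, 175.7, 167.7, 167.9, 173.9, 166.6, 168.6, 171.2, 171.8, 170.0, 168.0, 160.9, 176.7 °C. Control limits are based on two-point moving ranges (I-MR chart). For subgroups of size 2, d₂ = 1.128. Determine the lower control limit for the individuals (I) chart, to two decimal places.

X̄ = (173.6 + 176.4 + 168.3 + 175.7 + 167.7 + 167.9 + 173.9 + 166.6 + 168.6 + 171.2 + 171.8 + 170.0 + 168.0 + 160.9 + 176.7) / 15 = 170.4867
Moving ranges: 2.8, 8.1, 7.4, 8.0, 0.2, 6.0, 7.3, 2.0, 2.6, 0.6, 1.8, 2.0, 7.1, 15.8; M̄R̄ = 71.7000 / 14 = 5.1214
LCL = X̄ − 3·M̄R̄/d₂ = 170.4867 − 3 × 5.1214 / 1.128 = 156.8658

156.87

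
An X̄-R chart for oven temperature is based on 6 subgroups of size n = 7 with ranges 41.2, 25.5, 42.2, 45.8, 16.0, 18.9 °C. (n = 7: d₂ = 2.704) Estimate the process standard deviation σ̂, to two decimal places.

11.69

R̄ = (41.2 + 25.5 + 42.2 + 45.8 + 16.0 + 18.9) / 6 = 31.6000
σ̂ = R̄ / d₂ = 31.6000 / 2.704 = 11.6864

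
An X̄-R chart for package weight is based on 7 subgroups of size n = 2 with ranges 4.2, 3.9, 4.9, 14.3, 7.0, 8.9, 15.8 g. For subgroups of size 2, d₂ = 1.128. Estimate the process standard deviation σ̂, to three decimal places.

R̄ = (4.2 + 3.9 + 4.9 + 14.3 + 7.0 + 8.9 + 15.8) / 7 = 8.4286
σ̂ = R̄ / d₂ = 8.4286 / 1.128 = 7.4721

7.472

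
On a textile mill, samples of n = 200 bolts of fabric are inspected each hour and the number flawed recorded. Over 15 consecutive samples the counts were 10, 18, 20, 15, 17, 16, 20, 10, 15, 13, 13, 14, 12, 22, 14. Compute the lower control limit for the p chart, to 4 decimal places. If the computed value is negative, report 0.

p̄ = Σdᵢ / (k·n) = 229 / (15 × 200) = 0.07633
LCL = p̄ − 3·√(p̄(1−p̄)/n) = 0.07633 − 3 × 0.01878 = 0.02001

0.0200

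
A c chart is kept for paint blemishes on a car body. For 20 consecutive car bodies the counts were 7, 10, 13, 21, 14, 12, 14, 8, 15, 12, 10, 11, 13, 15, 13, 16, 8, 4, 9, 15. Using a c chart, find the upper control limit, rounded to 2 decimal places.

22.39

c̄ = (7 + 10 + 13 + 21 + 14 + 12 + 14 + 8 + 15 + 12 + 10 + 11 + 13 + 15 + 13 + 16 + 8 + 4 + 9 + 15) / 20 = 240 / 20 = 12.0000
UCL = c̄ + 3√c̄ = 12.0000 + 3 × √12.0000 = 12.0000 + 3 × 3.4641 = 22.3923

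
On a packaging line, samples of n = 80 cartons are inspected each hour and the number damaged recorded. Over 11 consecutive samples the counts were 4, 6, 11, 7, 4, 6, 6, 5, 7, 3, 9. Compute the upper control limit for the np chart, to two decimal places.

p̄ = Σdᵢ / (k·n) = 68 / (11 × 80) = 0.07727
UCL = np̄ + 3·√(np̄(1−p̄)) = 6.1818 + 3 × √(6.1818×0.92273) = 6.1818 + 3 × 2.3883 = 13.3468

13.35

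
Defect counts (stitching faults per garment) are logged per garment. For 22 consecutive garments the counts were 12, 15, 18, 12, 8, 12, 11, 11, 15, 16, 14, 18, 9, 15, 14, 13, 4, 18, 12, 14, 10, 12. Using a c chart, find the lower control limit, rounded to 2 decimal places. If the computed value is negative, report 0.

c̄ = (12 + 15 + 18 + 12 + 8 + 12 + 11 + 11 + 15 + 16 + 14 + 18 + 9 + 15 + 14 + 13 + 4 + 18 + 12 + 14 + 10 + 12) / 22 = 283 / 22 = 12.8636
LCL = c̄ − 3√c̄ = 12.8636 − 3 × 3.5866 = 2.1039

2.10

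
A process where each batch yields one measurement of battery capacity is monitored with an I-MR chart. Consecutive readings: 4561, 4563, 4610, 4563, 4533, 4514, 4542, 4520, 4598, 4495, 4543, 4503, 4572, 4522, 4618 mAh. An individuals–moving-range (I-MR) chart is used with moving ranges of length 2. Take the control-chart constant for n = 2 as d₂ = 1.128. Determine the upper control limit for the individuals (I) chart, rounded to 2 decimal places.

4679.46

X̄ = (4561 + 4563 + 4610 + 4563 + 4533 + 4514 + 4542 + 4520 + 4598 + 4495 + 4543 + 4503 + 4572 + 4522 + 4618) / 15 = 4550.4667
Moving ranges: 2, 47, 47, 30, 19, 28, 22, 78, 103, 48, 40, 69, 50, 96; M̄R̄ = 679.0000 / 14 = 48.5000
UCL = X̄ + 3·M̄R̄/d₂ = 4550.4667 + 3 × 48.5000 / 1.128 = 4679.4560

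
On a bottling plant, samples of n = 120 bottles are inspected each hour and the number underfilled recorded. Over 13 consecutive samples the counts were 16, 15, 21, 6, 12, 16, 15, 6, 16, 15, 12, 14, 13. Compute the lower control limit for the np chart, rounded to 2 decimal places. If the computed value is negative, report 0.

p̄ = Σdᵢ / (k·n) = 177 / (13 × 120) = 0.11346
LCL = np̄ − 3·√(np̄(1−p̄)) = 13.6154 − 3 × 3.4743 = 3.1926

3.19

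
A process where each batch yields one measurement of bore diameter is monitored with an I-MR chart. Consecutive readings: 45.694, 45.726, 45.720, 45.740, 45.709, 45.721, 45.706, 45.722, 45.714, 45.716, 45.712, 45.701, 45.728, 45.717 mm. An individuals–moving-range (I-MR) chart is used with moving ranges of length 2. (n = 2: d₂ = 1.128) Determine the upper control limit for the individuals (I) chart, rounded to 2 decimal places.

X̄ = (45.694 + 45.726 + 45.720 + 45.740 + 45.709 + 45.721 + 45.706 + 45.722 + 45.714 + 45.716 + 45.712 + 45.701 + 45.728 + 45.717) / 14 = 45.7161
Moving ranges: 0.032, 0.006, 0.020, 0.031, 0.012, 0.015, 0.016, 0.008, 0.002, 0.004, 0.011, 0.027, 0.011; M̄R̄ = 0.1950 / 13 = 0.0150
UCL = X̄ + 3·M̄R̄/d₂ = 45.7161 + 3 × 0.0150 / 1.128 = 45.7560

45.76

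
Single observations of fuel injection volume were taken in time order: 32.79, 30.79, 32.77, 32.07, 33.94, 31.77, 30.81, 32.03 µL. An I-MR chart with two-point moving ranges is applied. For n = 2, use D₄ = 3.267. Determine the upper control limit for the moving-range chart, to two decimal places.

Moving ranges: 2.00, 1.98, 0.70, 1.87, 2.17, 0.96, 1.22; M̄R̄ = 10.9000 / 7 = 1.5571
UCL_MR = D₄·M̄R̄ = 3.267 × 1.5571 = 5.0872

5.09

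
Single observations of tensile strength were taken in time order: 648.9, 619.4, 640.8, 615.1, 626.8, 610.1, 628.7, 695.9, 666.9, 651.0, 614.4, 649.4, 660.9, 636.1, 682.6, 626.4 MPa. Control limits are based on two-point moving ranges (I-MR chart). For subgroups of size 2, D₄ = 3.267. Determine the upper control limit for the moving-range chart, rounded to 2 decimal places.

97.20

Moving ranges: 29.5, 21.4, 25.7, 11.7, 16.7, 18.6, 67.2, 29.0, 15.9, 36.6, 35.0, 11.5, 24.8, 46.5, 56.2; M̄R̄ = 446.3000 / 15 = 29.7533
UCL_MR = D₄·M̄R̄ = 3.267 × 29.7533 = 97.2041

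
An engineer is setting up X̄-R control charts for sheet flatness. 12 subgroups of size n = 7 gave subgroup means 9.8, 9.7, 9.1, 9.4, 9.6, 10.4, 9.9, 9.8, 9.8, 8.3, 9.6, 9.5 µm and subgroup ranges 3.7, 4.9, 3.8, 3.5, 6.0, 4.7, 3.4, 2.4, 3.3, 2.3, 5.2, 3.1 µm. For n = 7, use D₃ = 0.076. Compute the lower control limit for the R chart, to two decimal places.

0.29

R̄ = (3.7 + 4.9 + 3.8 + 3.5 + 6.0 + 4.7 + 3.4 + 2.4 + 3.3 + 2.3 + 5.2 + 3.1) / 12 = 46.3000 / 12 = 3.8583
LCL_R = D₃·R̄ = 0.076 × 3.8583 = 0.2932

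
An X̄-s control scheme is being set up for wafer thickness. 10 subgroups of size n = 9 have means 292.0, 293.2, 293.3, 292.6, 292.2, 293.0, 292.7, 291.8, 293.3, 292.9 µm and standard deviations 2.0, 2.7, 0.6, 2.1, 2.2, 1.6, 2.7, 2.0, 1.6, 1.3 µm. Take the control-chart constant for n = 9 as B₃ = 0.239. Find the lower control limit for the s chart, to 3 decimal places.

s̄ = (2.0 + 2.7 + 0.6 + 2.1 + 2.2 + 1.6 + 2.7 + 2.0 + 1.6 + 1.3) / 10 = 1.8800
LCL_s = B₃·s̄ = 0.239 × 1.8800 = 0.4493

0.449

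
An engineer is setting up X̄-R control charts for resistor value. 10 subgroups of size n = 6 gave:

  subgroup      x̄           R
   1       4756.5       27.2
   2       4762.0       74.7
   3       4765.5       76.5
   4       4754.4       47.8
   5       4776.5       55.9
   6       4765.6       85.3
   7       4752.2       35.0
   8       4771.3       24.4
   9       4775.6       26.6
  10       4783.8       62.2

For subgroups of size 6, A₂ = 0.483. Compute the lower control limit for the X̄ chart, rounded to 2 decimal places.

4741.44

X̄̄ = (4756.5 + 4762.0 + 4765.5 + 4754.4 + 4776.5 + 4765.6 + 4752.2 + 4771.3 + 4775.6 + 4783.8) / 10 = 47663.4000 / 10 = 4766.3400
R̄ = (27.2 + 74.7 + 76.5 + 47.8 + 55.9 + 85.3 + 35.0 + 24.4 + 26.6 + 62.2) / 10 = 515.6000 / 10 = 51.5600
LCL = X̄̄ − A₂·R̄ = 4766.3400 − 0.483 × 51.5600 = 4741.4365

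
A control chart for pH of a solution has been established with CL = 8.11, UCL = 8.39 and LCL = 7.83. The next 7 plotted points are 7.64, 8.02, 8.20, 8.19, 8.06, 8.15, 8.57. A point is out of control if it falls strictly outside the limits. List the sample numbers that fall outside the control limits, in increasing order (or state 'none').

1, 7

Compare each point to [7.83, 8.39]: sample 1 = 7.64 < LCL; sample 7 = 8.57 > UCL.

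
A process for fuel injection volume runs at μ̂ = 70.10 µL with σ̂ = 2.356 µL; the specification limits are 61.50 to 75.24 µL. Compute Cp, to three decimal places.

0.972

Cp = (USL − LSL) / (6σ̂) = (75.24 − 61.50) / (6 × 2.356) = 13.7400 / 14.1360 = 0.9720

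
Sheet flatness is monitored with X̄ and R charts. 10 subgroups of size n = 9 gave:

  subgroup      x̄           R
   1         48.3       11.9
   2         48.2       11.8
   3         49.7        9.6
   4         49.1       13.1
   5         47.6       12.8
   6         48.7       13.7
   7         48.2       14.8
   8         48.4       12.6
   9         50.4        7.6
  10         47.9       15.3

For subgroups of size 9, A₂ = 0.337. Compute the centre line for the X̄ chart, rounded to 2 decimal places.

X̄̄ = (48.3 + 48.2 + 49.7 + 49.1 + 47.6 + 48.7 + 48.2 + 48.4 + 50.4 + 47.9) / 10 = 486.5000 / 10 = 48.6500
CL = X̄̄ = 48.6500

48.65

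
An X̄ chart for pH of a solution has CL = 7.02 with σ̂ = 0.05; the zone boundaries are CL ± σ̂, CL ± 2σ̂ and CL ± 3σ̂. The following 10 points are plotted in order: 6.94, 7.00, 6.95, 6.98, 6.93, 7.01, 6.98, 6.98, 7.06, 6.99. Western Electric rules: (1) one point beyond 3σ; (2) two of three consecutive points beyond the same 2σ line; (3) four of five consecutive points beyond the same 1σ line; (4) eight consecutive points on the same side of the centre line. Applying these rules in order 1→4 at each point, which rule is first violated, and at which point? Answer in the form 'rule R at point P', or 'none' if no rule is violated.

Zone of each point (C = within 1σ̂, B = 1σ̂–2σ̂, A = 2σ̂–3σ̂, * = beyond 3σ̂; sign = side of CL): 1:-B, 2:-C, 3:-B, 4:-C, 5:-B, 6:-C, 7:-C, 8:-C, 9:+C, 10:-C
Rule 4 (eight consecutive points on the same side of the centre line) is satisfied at point 8.

rule 4 at point 8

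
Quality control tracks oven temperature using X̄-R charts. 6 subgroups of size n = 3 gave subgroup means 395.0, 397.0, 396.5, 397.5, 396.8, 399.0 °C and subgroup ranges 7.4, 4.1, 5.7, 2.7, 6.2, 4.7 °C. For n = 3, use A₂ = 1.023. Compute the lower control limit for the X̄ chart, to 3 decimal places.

391.715

X̄̄ = (395.0 + 397.0 + 396.5 + 397.5 + 396.8 + 399.0) / 6 = 2381.8000 / 6 = 396.9667
R̄ = (7.4 + 4.1 + 5.7 + 2.7 + 6.2 + 4.7) / 6 = 30.8000 / 6 = 5.1333
LCL = X̄̄ − A₂·R̄ = 396.9667 − 1.023 × 5.1333 = 391.7153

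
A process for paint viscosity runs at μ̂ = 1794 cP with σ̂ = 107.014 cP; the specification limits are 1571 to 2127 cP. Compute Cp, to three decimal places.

Cp = (USL − LSL) / (6σ̂) = (2127 − 1571) / (6 × 107.014) = 556.0000 / 642.0840 = 0.8659

0.866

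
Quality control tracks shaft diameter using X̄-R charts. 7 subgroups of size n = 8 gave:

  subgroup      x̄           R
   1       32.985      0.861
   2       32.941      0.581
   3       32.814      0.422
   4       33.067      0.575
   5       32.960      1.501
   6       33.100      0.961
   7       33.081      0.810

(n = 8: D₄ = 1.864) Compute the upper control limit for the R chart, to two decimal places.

R̄ = (0.861 + 0.581 + 0.422 + 0.575 + 1.501 + 0.961 + 0.810) / 7 = 5.7110 / 7 = 0.8159
UCL_R = D₄·R̄ = 1.864 × 0.8159 = 1.5208

1.52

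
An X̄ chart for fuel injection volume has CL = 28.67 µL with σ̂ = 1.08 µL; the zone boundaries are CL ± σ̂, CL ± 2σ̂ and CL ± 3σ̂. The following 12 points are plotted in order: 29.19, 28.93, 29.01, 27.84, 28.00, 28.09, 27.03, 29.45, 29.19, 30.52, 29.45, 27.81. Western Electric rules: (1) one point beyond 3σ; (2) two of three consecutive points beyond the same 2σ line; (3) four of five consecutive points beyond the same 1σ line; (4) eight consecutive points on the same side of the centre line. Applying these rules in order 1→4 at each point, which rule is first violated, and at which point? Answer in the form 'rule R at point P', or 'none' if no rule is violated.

none

Zone of each point (C = within 1σ̂, B = 1σ̂–2σ̂, A = 2σ̂–3σ̂, * = beyond 3σ̂; sign = side of CL): 1:+C, 2:+C, 3:+C, 4:-C, 5:-C, 6:-C, 7:-B, 8:+C, 9:+C, 10:+B, 11:+C, 12:-C
No rule fires across all 12 points.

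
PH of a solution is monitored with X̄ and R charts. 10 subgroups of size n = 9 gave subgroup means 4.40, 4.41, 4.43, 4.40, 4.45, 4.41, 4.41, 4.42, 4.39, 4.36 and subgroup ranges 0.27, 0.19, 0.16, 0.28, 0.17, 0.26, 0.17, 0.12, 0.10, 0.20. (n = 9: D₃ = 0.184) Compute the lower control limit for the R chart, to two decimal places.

R̄ = (0.27 + 0.19 + 0.16 + 0.28 + 0.17 + 0.26 + 0.17 + 0.12 + 0.10 + 0.20) / 10 = 1.9200 / 10 = 0.1920
LCL_R = D₃·R̄ = 0.184 × 0.1920 = 0.0353

0.04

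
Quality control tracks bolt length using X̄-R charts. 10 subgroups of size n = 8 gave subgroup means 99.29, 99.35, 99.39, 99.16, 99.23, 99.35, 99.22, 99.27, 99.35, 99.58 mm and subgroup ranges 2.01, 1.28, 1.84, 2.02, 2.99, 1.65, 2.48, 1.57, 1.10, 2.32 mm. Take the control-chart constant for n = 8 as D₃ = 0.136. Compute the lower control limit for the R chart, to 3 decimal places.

R̄ = (2.01 + 1.28 + 1.84 + 2.02 + 2.99 + 1.65 + 2.48 + 1.57 + 1.10 + 2.32) / 10 = 19.2600 / 10 = 1.9260
LCL_R = D₃·R̄ = 0.136 × 1.9260 = 0.2619

0.262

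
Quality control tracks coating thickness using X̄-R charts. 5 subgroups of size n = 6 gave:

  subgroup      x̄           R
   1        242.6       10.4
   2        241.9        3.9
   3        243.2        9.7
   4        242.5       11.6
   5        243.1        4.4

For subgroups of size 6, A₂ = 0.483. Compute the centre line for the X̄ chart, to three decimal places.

X̄̄ = (242.6 + 241.9 + 243.2 + 242.5 + 243.1) / 5 = 1213.3000 / 5 = 242.6600
CL = X̄̄ = 242.6600

242.660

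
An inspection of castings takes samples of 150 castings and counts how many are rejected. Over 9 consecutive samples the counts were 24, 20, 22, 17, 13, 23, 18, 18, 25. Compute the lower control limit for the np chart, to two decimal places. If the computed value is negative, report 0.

p̄ = Σdᵢ / (k·n) = 180 / (9 × 150) = 0.13333
LCL = np̄ − 3·√(np̄(1−p̄)) = 20.0000 − 3 × 4.1633 = 7.5100

7.51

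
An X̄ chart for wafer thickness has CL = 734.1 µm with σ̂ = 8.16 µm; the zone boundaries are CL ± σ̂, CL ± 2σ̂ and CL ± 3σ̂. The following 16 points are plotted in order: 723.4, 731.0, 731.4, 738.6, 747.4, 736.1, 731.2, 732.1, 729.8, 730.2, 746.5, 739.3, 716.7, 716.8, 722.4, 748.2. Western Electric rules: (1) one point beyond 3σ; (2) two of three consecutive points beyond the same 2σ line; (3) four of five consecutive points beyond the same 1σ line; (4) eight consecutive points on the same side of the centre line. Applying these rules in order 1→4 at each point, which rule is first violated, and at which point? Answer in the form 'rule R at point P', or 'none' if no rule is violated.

rule 2 at point 14

Zone of each point (C = within 1σ̂, B = 1σ̂–2σ̂, A = 2σ̂–3σ̂, * = beyond 3σ̂; sign = side of CL): 1:-B, 2:-C, 3:-C, 4:+C, 5:+B, 6:+C, 7:-C, 8:-C, 9:-C, 10:-C, 11:+B, 12:+C, 13:-A, 14:-A, 15:-B, 16:+B
Rule 2 (two of three consecutive points beyond the same 2σ limit) is satisfied at point 14.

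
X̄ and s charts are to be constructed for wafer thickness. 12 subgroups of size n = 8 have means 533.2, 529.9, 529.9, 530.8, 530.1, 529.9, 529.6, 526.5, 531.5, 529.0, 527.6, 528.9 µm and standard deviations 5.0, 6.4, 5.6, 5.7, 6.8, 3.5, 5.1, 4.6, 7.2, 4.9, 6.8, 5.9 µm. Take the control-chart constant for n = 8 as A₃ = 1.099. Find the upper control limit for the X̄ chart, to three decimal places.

X̄̄ = (533.2 + 529.9 + 529.9 + 530.8 + 530.1 + 529.9 + 529.6 + 526.5 + 531.5 + 529.0 + 527.6 + 528.9) / 12 = 529.7417
s̄ = (5.0 + 6.4 + 5.6 + 5.7 + 6.8 + 3.5 + 5.1 + 4.6 + 7.2 + 4.9 + 6.8 + 5.9) / 12 = 5.6250
UCL = X̄̄ + A₃·s̄ = 529.7417 + 1.099 × 5.6250 = 535.9235

535.924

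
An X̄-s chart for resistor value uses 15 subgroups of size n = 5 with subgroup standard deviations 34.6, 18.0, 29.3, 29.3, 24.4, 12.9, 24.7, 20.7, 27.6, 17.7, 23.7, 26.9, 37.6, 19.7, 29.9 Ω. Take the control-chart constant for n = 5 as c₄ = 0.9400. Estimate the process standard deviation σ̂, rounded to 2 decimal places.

s̄ = (34.6 + 18.0 + 29.3 + 29.3 + 24.4 + 12.9 + 24.7 + 20.7 + 27.6 + 17.7 + 23.7 + 26.9 + 37.6 + 19.7 + 29.9) / 15 = 25.1333
σ̂ = s̄ / c₄ = 25.1333 / 0.9400 = 26.7376

26.74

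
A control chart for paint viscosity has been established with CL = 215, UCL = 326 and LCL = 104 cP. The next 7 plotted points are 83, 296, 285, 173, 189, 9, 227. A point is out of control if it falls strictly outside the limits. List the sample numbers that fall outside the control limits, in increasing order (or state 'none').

Compare each point to [104, 326]: sample 1 = 83 < LCL; sample 6 = 9 < LCL.

1, 6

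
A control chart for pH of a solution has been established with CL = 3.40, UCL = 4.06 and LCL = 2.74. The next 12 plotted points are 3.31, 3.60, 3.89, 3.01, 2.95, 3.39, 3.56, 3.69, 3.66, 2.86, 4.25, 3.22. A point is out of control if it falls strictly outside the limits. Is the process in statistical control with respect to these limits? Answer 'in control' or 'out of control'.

Compare each point to [2.74, 4.06]: sample 11 = 4.25 > UCL.

out of control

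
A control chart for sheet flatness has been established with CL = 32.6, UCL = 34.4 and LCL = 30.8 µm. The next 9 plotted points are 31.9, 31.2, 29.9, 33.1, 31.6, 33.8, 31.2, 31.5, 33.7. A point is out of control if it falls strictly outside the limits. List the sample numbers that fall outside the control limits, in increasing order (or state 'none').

Compare each point to [30.8, 34.4]: sample 3 = 29.9 < LCL.

3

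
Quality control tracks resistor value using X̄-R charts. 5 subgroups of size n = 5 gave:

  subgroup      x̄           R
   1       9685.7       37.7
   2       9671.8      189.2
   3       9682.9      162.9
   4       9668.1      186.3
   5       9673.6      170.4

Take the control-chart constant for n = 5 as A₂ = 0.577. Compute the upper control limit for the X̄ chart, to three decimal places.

X̄̄ = (9685.7 + 9671.8 + 9682.9 + 9668.1 + 9673.6) / 5 = 48382.1000 / 5 = 9676.4200
R̄ = (37.7 + 189.2 + 162.9 + 186.3 + 170.4) / 5 = 746.5000 / 5 = 149.3000
UCL = X̄̄ + A₂·R̄ = 9676.4200 + 0.577 × 149.3000 = 9762.5661

9762.566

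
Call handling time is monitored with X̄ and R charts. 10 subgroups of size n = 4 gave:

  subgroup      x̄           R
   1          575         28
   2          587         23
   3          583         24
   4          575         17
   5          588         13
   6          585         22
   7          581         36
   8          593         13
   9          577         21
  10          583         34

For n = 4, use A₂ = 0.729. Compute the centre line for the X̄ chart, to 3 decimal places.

582.700

X̄̄ = (575 + 587 + 583 + 575 + 588 + 585 + 581 + 593 + 577 + 583) / 10 = 5827.0000 / 10 = 582.7000
CL = X̄̄ = 582.7000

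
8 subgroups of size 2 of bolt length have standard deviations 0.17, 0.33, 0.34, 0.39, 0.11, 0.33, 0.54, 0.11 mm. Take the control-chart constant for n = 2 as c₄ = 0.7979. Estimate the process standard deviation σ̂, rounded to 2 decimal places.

0.36

s̄ = (0.17 + 0.33 + 0.34 + 0.39 + 0.11 + 0.33 + 0.54 + 0.11) / 8 = 0.2900
σ̂ = s̄ / c₄ = 0.2900 / 0.7979 = 0.3635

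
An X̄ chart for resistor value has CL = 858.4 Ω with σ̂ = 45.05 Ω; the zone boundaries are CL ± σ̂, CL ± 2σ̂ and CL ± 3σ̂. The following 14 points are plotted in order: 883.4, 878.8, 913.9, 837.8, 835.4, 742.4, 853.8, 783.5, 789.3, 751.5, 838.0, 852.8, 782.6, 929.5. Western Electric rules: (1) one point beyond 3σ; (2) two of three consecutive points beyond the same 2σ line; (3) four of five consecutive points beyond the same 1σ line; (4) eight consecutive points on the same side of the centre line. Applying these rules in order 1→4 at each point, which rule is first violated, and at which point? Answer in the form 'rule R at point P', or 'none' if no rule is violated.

rule 3 at point 10

Zone of each point (C = within 1σ̂, B = 1σ̂–2σ̂, A = 2σ̂–3σ̂, * = beyond 3σ̂; sign = side of CL): 1:+C, 2:+C, 3:+B, 4:-C, 5:-C, 6:-A, 7:-C, 8:-B, 9:-B, 10:-A, 11:-C, 12:-C, 13:-B, 14:+B
Rule 3 (four of five consecutive points beyond the same 1σ limit) is satisfied at point 10.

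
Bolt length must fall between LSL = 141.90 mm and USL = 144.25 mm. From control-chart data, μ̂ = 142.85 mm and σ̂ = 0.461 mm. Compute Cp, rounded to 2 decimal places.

Cp = (USL − LSL) / (6σ̂) = (144.25 − 141.90) / (6 × 0.461) = 2.3500 / 2.7660 = 0.8496

0.85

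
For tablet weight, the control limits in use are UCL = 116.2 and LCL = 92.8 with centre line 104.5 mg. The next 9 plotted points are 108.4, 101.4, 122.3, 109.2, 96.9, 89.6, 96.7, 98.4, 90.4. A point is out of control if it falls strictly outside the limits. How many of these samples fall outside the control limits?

Compare each point to [92.8, 116.2]: sample 3 = 122.3 > UCL; sample 6 = 89.6 < LCL; sample 9 = 90.4 < LCL.

3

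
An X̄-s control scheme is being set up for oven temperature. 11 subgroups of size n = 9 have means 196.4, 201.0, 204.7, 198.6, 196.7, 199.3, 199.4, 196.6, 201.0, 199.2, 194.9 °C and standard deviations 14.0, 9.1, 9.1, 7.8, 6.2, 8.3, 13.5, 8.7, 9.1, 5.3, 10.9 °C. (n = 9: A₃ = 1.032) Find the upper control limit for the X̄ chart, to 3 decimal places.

208.460

X̄̄ = (196.4 + 201.0 + 204.7 + 198.6 + 196.7 + 199.3 + 199.4 + 196.6 + 201.0 + 199.2 + 194.9) / 11 = 198.8909
s̄ = (14.0 + 9.1 + 9.1 + 7.8 + 6.2 + 8.3 + 13.5 + 8.7 + 9.1 + 5.3 + 10.9) / 11 = 9.2727
UCL = X̄̄ + A₃·s̄ = 198.8909 + 1.032 × 9.2727 = 208.4604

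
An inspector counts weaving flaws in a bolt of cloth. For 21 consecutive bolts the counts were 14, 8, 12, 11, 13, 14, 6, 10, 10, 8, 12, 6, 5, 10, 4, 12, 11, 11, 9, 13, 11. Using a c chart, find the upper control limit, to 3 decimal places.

19.487

c̄ = (14 + 8 + 12 + 11 + 13 + 14 + 6 + 10 + 10 + 8 + 12 + 6 + 5 + 10 + 4 + 12 + 11 + 11 + 9 + 13 + 11) / 21 = 210 / 21 = 10.0000
UCL = c̄ + 3√c̄ = 10.0000 + 3 × √10.0000 = 10.0000 + 3 × 3.1623 = 19.4868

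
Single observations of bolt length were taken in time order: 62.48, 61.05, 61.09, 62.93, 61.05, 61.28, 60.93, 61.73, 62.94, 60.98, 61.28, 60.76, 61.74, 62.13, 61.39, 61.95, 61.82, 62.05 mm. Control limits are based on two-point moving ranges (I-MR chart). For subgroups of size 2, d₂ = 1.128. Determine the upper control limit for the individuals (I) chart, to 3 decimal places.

X̄ = (62.48 + 61.05 + 61.09 + 62.93 + 61.05 + 61.28 + 60.93 + 61.73 + 62.94 + 60.98 + 61.28 + 60.76 + 61.74 + 62.13 + 61.39 + 61.95 + 61.82 + 62.05) / 18 = 61.6433
Moving ranges: 1.43, 0.04, 1.84, 1.88, 0.23, 0.35, 0.80, 1.21, 1.96, 0.30, 0.52, 0.98, 0.39, 0.74, 0.56, 0.13, 0.23; M̄R̄ = 13.5900 / 17 = 0.7994
UCL = X̄ + 3·M̄R̄/d₂ = 61.6433 + 3 × 0.7994 / 1.128 = 63.7694

63.769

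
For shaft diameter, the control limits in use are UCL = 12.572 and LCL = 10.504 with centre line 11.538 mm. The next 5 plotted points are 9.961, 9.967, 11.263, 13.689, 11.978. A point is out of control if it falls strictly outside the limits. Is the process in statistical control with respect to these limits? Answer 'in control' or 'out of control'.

out of control

Compare each point to [10.504, 12.572]: sample 1 = 9.961 < LCL; sample 2 = 9.967 < LCL; sample 4 = 13.689 > UCL.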